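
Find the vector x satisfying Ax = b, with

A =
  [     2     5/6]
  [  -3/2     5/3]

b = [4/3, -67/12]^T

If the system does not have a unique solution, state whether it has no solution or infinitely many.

Row-reduce the augmented matrix:
R1 ← R1 / (2).
R2 ← R2 + 3/2·R1.
R2 ← R2 / (55/24).
R1 ← R1 − 5/12·R2.
Reading off the reduced rows gives x_1 = 3/2, x_2 = -2.

x_1 = 3/2, x_2 = -2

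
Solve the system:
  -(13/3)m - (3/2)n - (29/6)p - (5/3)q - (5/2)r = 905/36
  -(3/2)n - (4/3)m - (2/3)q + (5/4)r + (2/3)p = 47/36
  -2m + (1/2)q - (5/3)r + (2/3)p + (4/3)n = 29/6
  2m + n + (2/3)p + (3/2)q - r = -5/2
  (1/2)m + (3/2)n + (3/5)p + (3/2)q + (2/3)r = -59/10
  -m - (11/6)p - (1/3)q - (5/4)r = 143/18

m = -2, n = -3, p = -3/2, q = 5/3, r = -3

Row-reduce the augmented matrix:
R1 ← R1 / (-13/3).
R2 ← R2 + 4/3·R1.
R3 ← R3 + 2·R1.
R4 ← R4 − 2·R1.
R5 ← R5 − 1/2·R1.
R6 ← R6 + 1·R1.
R2 ← R2 / (-27/26).
R1 ← R1 − 9/26·R2.
R3 ← R3 − 79/39·R2.
R4 ← R4 − 4/13·R2.
R5 ← R5 − 69/52·R2.
R6 ← R6 − 9/26·R2.
R3 ← R3 / (575/81).
R1 ← R1 − 11/6·R3.
R2 ← R2 + 56/27·R3.
R4 ← R4 + 25/27·R3.
R5 ← R5 − 503/180·R3.
R4 ← R4 / (56/69).
R1 ← R1 − 191/2300·R4.
R2 ← R2 − 248/575·R4.
R3 ← R3 − 157/1150·R4.
R5 ← R5 − 16781/23000·R4.
R5 ← R5 / (875753/336000).
R1 ← R1 − 5361/11200·R5.
R2 ← R2 + 62/175·R5.
R3 ← R3 − 3747/5600·R5.
R4 ← R4 + 153/112·R5.
R6 reduces to 0 = 0, so the extra equation is consistent.
Reading off the reduced rows gives m = -2, n = -3, p = -3/2, q = 5/3, r = -3.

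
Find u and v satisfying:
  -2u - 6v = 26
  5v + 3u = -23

Row-reduce the augmented matrix:
R1 ← R1 / (-2).
R2 ← R2 − 3·R1.
R2 ← R2 / (-4).
R1 ← R1 − 3·R2.
Reading off the reduced rows gives u = -1, v = -4.

u = -1, v = -4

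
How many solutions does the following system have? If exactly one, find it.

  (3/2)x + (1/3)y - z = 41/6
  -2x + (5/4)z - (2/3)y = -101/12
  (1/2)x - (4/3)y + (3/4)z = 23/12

x = 3, y = -2, z = -3

Row-reduce the augmented matrix:
R1 ← R1 / (3/2).
R2 ← R2 + 2·R1.
R3 ← R3 − 1/2·R1.
R2 ← R2 / (-2/9).
R1 ← R1 − 2/9·R2.
R3 ← R3 + 13/9·R2.
R3 ← R3 / (13/8).
R1 ← R1 + 3/4·R3.
R2 ← R2 − 3/8·R3.
Reading off the reduced rows gives x = 3, y = -2, z = -3.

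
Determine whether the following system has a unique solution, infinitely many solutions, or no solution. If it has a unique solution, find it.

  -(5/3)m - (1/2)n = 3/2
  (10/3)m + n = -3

Row-reduce:
R1 ← R1 / (-5/3).
R2 ← R2 − 10/3·R1.
Rank is 1 with 2 unknowns, leaving n free.

infinitely many solutions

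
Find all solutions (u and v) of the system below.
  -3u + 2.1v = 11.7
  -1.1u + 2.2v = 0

u = -6, v = -3

Row-reduce the augmented matrix:
R1 ← R1 / (-3).
R2 ← R2 + 11/10·R1.
R2 ← R2 / (143/100).
R1 ← R1 + 7/10·R2.
Reading off the reduced rows gives u = -6, v = -3.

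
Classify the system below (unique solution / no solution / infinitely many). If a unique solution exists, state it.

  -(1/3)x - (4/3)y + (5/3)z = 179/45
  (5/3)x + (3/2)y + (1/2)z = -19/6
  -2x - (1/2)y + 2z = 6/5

x = 2/5, y = -8/3, z = 1/3

Row-reduce the augmented matrix:
R1 ← R1 / (-1/3).
R2 ← R2 − 5/3·R1.
R3 ← R3 + 2·R1.
R2 ← R2 / (-31/6).
R1 ← R1 − 4·R2.
R3 ← R3 − 15/2·R2.
R3 ← R3 / (299/62).
R1 ← R1 − 57/31·R3.
R2 ← R2 + 53/31·R3.
Reading off the reduced rows gives x = 2/5, y = -8/3, z = 1/3.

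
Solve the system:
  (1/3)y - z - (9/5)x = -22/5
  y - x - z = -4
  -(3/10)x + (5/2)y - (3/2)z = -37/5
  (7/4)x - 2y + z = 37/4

Row-reduce:
R1 ← R1 / (-9/5).
R2 ← R2 + 1·R1.
R3 ← R3 + 3/10·R1.
R4 ← R4 − 7/4·R1.
R2 ← R2 / (22/27).
R1 ← R1 + 5/27·R2.
R3 ← R3 − 22/9·R2.
R4 ← R4 + 181/108·R2.
Swap R3 and R4.
R3 ← R3 / (-39/44).
R1 ← R1 − 5/11·R3.
R2 ← R2 + 6/11·R3.
Row 4 reduces to 0 = -2, a contradiction. The system is inconsistent.

no solution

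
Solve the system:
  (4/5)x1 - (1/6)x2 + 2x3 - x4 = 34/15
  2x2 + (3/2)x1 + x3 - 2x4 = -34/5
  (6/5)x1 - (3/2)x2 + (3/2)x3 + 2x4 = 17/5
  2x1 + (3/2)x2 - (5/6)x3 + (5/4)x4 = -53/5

x1 = -8/3, x2 = -12/5, x3 = 2, x4 = 0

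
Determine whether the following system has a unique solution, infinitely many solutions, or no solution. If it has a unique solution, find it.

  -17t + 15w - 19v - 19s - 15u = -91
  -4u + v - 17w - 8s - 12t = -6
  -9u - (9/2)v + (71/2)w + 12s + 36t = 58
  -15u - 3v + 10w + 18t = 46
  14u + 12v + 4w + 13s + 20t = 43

no solution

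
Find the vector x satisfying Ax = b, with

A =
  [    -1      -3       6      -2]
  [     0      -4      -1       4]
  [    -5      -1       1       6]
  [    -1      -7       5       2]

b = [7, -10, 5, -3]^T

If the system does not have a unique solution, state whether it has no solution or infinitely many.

Row-reduce:
R1 ← R1 / (-1).
R3 ← R3 + 5·R1.
R4 ← R4 + 1·R1.
R2 ← R2 / (-4).
R1 ← R1 − 3·R2.
R3 ← R3 − 14·R2.
R4 ← R4 + 4·R2.
R3 ← R3 / (-65/2).
R1 ← R1 + 27/4·R3.
R2 ← R2 − 1/4·R3.
Rank is 3 with 4 unknowns, leaving x_4 free.

infinitely many solutions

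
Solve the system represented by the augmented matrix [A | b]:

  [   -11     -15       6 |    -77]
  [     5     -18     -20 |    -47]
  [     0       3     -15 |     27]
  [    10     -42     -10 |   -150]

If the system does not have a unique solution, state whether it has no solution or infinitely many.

no solution

Row-reduce:
R1 ← R1 / (-11).
R2 ← R2 − 5·R1.
R4 ← R4 − 10·R1.
R2 ← R2 / (-273/11).
R1 ← R1 − 15/11·R2.
R3 ← R3 − 3·R2.
R4 ← R4 + 612/11·R2.
R3 ← R3 / (-1555/91).
R1 ← R1 + 136/91·R3.
R2 ← R2 − 190/273·R3.
R4 ← R4 − 3110/91·R3.
Row 4 reduces to 0 = -2, a contradiction. The system is inconsistent.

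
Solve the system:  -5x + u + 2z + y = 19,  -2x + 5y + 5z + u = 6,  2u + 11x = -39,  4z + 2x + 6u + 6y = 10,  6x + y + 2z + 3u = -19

no solution

Row-reduce:
R1 ← R1 / (-5).
R2 ← R2 + 2·R1.
R3 ← R3 − 11·R1.
R4 ← R4 − 2·R1.
R5 ← R5 − 6·R1.
R2 ← R2 / (23/5).
R1 ← R1 + 1/5·R2.
R3 ← R3 − 11/5·R2.
R4 ← R4 − 32/5·R2.
R5 ← R5 − 11/5·R2.
R3 ← R3 / (55/23).
R1 ← R1 + 5/23·R3.
R2 ← R2 − 21/23·R3.
R4 ← R4 + 24/23·R3.
R5 ← R5 − 55/23·R3.
R4 ← R4 / (80/11).
R1 ← R1 − 2/11·R4.
R2 ← R2 + 15/11·R4.
R3 ← R3 − 18/11·R4.
Row 5 reduces to 0 = 1, a contradiction. The system is inconsistent.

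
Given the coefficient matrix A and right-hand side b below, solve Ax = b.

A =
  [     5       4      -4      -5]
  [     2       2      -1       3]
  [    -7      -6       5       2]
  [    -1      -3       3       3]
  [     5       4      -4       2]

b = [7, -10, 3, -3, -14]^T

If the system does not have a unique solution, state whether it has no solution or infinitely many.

x_1 = 0, x_2 = 1, x_3 = 3, x_4 = -3

Row-reduce the augmented matrix:
R1 ← R1 / (5).
R2 ← R2 − 2·R1.
R3 ← R3 + 7·R1.
R4 ← R4 + 1·R1.
R5 ← R5 − 5·R1.
R2 ← R2 / (2/5).
R1 ← R1 − 4/5·R2.
R3 ← R3 + 2/5·R2.
R4 ← R4 + 11/5·R2.
Swap R3 and R4.
R3 ← R3 / (11/2).
R1 ← R1 + 2·R3.
R2 ← R2 − 3/2·R3.
Swap R4 and R5.
R4 ← R4 / (7).
R1 ← R1 + 3/11·R4.
R2 ← R2 − 49/11·R4.
R3 ← R3 − 59/11·R4.
R5 reduces to 0 = 0, so the extra equation is consistent.
Reading off the reduced rows gives x_1 = 0, x_2 = 1, x_3 = 3, x_4 = -3.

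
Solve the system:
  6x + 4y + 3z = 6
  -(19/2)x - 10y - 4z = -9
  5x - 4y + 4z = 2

no solution

Row-reduce:
R1 ← R1 / (6).
R2 ← R2 + 19/2·R1.
R3 ← R3 − 5·R1.
R2 ← R2 / (-11/3).
R1 ← R1 − 2/3·R2.
R3 ← R3 + 22/3·R2.
Row 3 reduces to 0 = -4, a contradiction. The system is inconsistent.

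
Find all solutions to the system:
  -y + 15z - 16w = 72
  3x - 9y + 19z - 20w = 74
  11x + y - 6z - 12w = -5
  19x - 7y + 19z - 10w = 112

Row-reduce the augmented matrix:
Swap R1 and R2.
R1 ← R1 / (3).
R3 ← R3 − 11·R1.
R4 ← R4 − 19·R1.
R2 ← R2 / (-1).
R1 ← R1 + 3·R2.
R3 ← R3 − 34·R2.
R4 ← R4 − 50·R2.
R3 ← R3 / (1303/3).
R1 ← R1 + 116/3·R3.
R2 ← R2 + 15·R3.
R4 ← R4 − 1946/3·R3.
R4 ← R4 / (48886/1303).
R1 ← R1 + 2132/1303·R4.
R2 ← R2 + 872/1303·R4.
R3 ← R3 + 1448/1303·R4.
Reading off the reduced rows gives x = 2, y = 3, z = 5, w = 0.

x = 2, y = 3, z = 5, w = 0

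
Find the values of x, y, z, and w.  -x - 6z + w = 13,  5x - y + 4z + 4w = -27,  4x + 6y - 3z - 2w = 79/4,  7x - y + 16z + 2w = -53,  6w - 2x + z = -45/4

x = -3/2, y = 5/2, z = -9/4, w = -2

Row-reduce the augmented matrix:
R1 ← R1 / (-1).
R2 ← R2 − 5·R1.
R3 ← R3 − 4·R1.
R4 ← R4 − 7·R1.
R5 ← R5 + 2·R1.
R2 ← R2 / (-1).
R3 ← R3 − 6·R2.
R4 ← R4 + 1·R2.
R3 ← R3 / (-183).
R1 ← R1 − 6·R3.
R2 ← R2 − 26·R3.
R5 ← R5 − 13·R3.
Swap R4 and R5.
R4 ← R4 / (1460/183).
R1 ← R1 − 51/61·R4.
R2 ← R2 + 191/183·R4.
R3 ← R3 + 56/183·R4.
R5 reduces to 0 = 0, so the extra equation is consistent.
Reading off the reduced rows gives x = -3/2, y = 5/2, z = -9/4, w = -2.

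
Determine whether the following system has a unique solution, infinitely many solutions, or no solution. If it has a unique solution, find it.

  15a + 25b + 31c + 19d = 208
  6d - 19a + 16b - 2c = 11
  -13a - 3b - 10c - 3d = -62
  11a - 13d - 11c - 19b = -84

infinitely many solutions

Row-reduce:
R1 ← R1 / (15).
R2 ← R2 + 19·R1.
R3 ← R3 + 13·R1.
R4 ← R4 − 11·R1.
R2 ← R2 / (143/3).
R1 ← R1 − 5/3·R2.
R3 ← R3 − 56/3·R2.
R4 ← R4 + 112/3·R2.
R3 ← R3 / (25/11).
R1 ← R1 − 42/55·R3.
R2 ← R2 − 43/55·R3.
R4 ← R4 + 50/11·R3.
Rank is 3 with 4 unknowns, leaving d free.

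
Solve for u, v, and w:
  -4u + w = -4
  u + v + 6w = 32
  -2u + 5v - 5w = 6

u = 2, v = 6, w = 4

Row-reduce the augmented matrix:
R1 ← R1 / (-4).
R2 ← R2 − 1·R1.
R3 ← R3 + 2·R1.
R3 ← R3 − 5·R2.
R3 ← R3 / (-147/4).
R1 ← R1 + 1/4·R3.
R2 ← R2 − 25/4·R3.
Reading off the reduced rows gives u = 2, v = 6, w = 4.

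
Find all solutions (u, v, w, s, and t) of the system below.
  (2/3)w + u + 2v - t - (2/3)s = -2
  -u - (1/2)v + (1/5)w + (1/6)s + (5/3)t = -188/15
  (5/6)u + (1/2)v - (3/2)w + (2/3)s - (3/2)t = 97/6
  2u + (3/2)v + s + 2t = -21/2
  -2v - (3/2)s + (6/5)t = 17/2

u = 5, v = -5, w = -6, s = -3, t = -5

Row-reduce the augmented matrix:
R2 ← R2 + 1·R1.
R3 ← R3 − 5/6·R1.
R4 ← R4 − 2·R1.
R2 ← R2 / (3/2).
R1 ← R1 − 2·R2.
R3 ← R3 + 7/6·R2.
R4 ← R4 + 5/2·R2.
R5 ← R5 + 2·R2.
R3 ← R3 / (-373/270).
R1 ← R1 + 22/45·R3.
R2 ← R2 − 26/45·R3.
R4 ← R4 − 1/9·R3.
R5 ← R5 − 52/45·R3.
R4 ← R4 / (1169/746).
R1 ← R1 + 110/373·R4.
R2 ← R2 − 17/1119·R4.
R3 ← R3 + 225/373·R4.
R5 ← R5 + 3289/2238·R4.
R5 ← R5 / (118312/17535).
R1 ← R1 + 1025/1169·R5.
R2 ← R2 − 1168/3507·R5.
R3 ← R3 − 2420/1169·R5.
R4 ← R4 − 3804/1169·R5.
Reading off the reduced rows gives u = 5, v = -5, w = -6, s = -3, t = -5.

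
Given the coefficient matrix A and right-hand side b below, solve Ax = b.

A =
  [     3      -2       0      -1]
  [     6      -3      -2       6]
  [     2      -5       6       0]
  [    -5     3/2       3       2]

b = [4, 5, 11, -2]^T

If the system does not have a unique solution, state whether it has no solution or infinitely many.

Row-reduce:
R1 ← R1 / (3).
R2 ← R2 − 6·R1.
R3 ← R3 − 2·R1.
R4 ← R4 + 5·R1.
R1 ← R1 + 2/3·R2.
R3 ← R3 + 11/3·R2.
R4 ← R4 + 11/6·R2.
R3 ← R3 / (-4/3).
R1 ← R1 + 4/3·R3.
R2 ← R2 + 2·R3.
R4 ← R4 + 2/3·R3.
Row 4 reduces to 0 = 1/2, a contradiction. The system is inconsistent.

no solution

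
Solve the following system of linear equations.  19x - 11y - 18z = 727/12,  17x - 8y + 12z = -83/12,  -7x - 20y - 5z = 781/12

x = -1/4, y = -8/3, z = -2

Row-reduce the augmented matrix:
R1 ← R1 / (19).
R2 ← R2 − 17·R1.
R3 ← R3 + 7·R1.
R2 ← R2 / (35/19).
R1 ← R1 + 11/19·R2.
R3 ← R3 + 457/19·R2.
R3 ← R3 / (12437/35).
R1 ← R1 − 276/35·R3.
R2 ← R2 − 534/35·R3.
Reading off the reduced rows gives x = -1/4, y = -8/3, z = -2.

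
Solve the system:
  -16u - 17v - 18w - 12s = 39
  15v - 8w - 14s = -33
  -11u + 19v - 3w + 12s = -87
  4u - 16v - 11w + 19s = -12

Row-reduce the augmented matrix:
R1 ← R1 / (-16).
R3 ← R3 + 11·R1.
R4 ← R4 − 4·R1.
R2 ← R2 / (15).
R1 ← R1 − 17/16·R2.
R3 ← R3 − 491/16·R2.
R4 ← R4 + 81/4·R2.
R3 ← R3 / (3089/120).
R1 ← R1 − 203/120·R3.
R2 ← R2 + 8/15·R3.
R4 ← R4 + 263/10·R3.
R4 ← R4 / (145344/3089).
R1 ← R1 + 4545/3089·R4.
R2 ← R2 − 246/3089·R4.
R3 ← R3 − 5867/3089·R4.
Reading off the reduced rows gives u = 0, v = -3, w = 2, s = -2.

u = 0, v = -3, w = 2, s = -2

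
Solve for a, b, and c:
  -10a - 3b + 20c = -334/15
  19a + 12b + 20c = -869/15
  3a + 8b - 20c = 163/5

Row-reduce the augmented matrix:
R1 ← R1 / (-10).
R2 ← R2 − 19·R1.
R3 ← R3 − 3·R1.
R2 ← R2 / (63/10).
R1 ← R1 − 3/10·R2.
R3 ← R3 − 71/10·R2.
R3 ← R3 / (-5000/63).
R1 ← R1 + 100/21·R3.
R2 ← R2 − 580/63·R3.
Reading off the reduced rows gives a = -4/3, b = 1/5, c = -7/4.

a = -4/3, b = 1/5, c = -7/4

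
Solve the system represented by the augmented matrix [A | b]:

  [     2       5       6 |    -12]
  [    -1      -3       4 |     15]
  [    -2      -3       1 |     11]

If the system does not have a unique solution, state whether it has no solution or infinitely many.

x_1 = 1, x_2 = -4, x_3 = 1

Row-reduce the augmented matrix:
R1 ← R1 / (2).
R2 ← R2 + 1·R1.
R3 ← R3 + 2·R1.
R2 ← R2 / (-1/2).
R1 ← R1 − 5/2·R2.
R3 ← R3 − 2·R2.
R3 ← R3 / (35).
R1 ← R1 − 38·R3.
R2 ← R2 + 14·R3.
Reading off the reduced rows gives x_1 = 1, x_2 = -4, x_3 = 1.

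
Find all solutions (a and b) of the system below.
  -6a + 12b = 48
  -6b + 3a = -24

Row-reduce:
R1 ← R1 / (-6).
R2 ← R2 − 3·R1.
Rank is 1 with 2 unknowns, leaving b free.

infinitely many solutions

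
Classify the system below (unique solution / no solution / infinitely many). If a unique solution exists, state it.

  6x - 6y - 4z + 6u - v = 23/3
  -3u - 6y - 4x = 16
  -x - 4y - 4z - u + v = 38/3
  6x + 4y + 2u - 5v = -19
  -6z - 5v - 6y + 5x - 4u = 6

x = -1, y = -2, z = -2/3, u = 0, v = 1

Row-reduce the augmented matrix:
R1 ← R1 / (6).
R2 ← R2 + 4·R1.
R3 ← R3 + 1·R1.
R4 ← R4 − 6·R1.
R5 ← R5 − 5·R1.
R2 ← R2 / (-10).
R1 ← R1 + 1·R2.
R3 ← R3 + 5·R2.
R4 ← R4 − 10·R2.
R5 ← R5 + 1·R2.
R3 ← R3 / (-10/3).
R1 ← R1 + 2/5·R3.
R2 ← R2 − 4/15·R3.
R4 ← R4 − 4/3·R3.
R5 ← R5 + 12/5·R3.
R4 ← R4 / (-16/5).
R1 ← R1 − 24/25·R4.
R2 ← R2 + 7/50·R4.
R3 ← R3 − 3/20·R4.
R5 ← R5 + 437/50·R4.
R5 ← R5 / (209/32).
R1 ← R1 + 3/2·R5.
R2 ← R2 − 11/32·R5.
R3 ← R3 + 35/64·R5.
R4 ← R4 − 21/16·R5.
Reading off the reduced rows gives x = -1, y = -2, z = -2/3, u = 0, v = 1.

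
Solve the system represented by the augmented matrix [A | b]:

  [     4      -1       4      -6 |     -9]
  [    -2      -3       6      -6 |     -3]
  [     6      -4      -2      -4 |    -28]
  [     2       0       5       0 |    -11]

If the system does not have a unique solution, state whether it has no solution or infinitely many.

Row-reduce the augmented matrix:
R1 ← R1 / (4).
R2 ← R2 + 2·R1.
R3 ← R3 − 6·R1.
R4 ← R4 − 2·R1.
R2 ← R2 / (-7/2).
R1 ← R1 + 1/4·R2.
R3 ← R3 + 5/2·R2.
R4 ← R4 − 1/2·R2.
R3 ← R3 / (-96/7).
R1 ← R1 − 3/7·R3.
R2 ← R2 + 16/7·R3.
R4 ← R4 − 29/7·R3.
R4 ← R4 / (31/6).
R1 ← R1 + 1/2·R4.
R2 ← R2 − 2/3·R4.
R3 ← R3 + 5/6·R4.
Reading off the reduced rows gives x_1 = -3, x_2 = 5, x_3 = -1, x_4 = -2.

x_1 = -3, x_2 = 5, x_3 = -1, x_4 = -2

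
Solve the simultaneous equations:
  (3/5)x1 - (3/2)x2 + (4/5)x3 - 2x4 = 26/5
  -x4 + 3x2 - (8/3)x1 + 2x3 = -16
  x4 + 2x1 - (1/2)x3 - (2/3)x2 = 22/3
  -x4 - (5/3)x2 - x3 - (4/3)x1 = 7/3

Row-reduce:
R1 ← R1 / (3/5).
R2 ← R2 + 8/3·R1.
R3 ← R3 − 2·R1.
R4 ← R4 + 4/3·R1.
R2 ← R2 / (-11/3).
R1 ← R1 + 5/2·R2.
R3 ← R3 − 13/3·R2.
R4 ← R4 + 5·R2.
R3 ← R3 / (673/198).
R1 ← R1 + 27/11·R3.
R2 ← R2 + 50/33·R3.
R4 ← R4 + 673/99·R3.
Row 4 reduces to 0 = 1, a contradiction. The system is inconsistent.

no solution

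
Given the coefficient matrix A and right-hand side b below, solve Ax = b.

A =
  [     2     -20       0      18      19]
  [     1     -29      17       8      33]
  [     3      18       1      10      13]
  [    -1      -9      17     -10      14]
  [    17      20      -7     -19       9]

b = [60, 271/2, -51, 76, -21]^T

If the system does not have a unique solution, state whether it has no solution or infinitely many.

no solution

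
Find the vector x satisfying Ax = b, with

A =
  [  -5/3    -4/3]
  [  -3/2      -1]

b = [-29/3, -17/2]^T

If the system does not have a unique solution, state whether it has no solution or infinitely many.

x_1 = 5, x_2 = 1

From equation 2: x_2 = 17/2 − 3/2·x_1.
Substitute into equation 1 and solve: x_1 = 5.
Then x_2 = 1.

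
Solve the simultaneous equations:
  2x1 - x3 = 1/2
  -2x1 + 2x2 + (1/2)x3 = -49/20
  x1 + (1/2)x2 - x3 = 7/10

x1 = -1, x2 = -8/5, x3 = -5/2

Row-reduce the augmented matrix:
R1 ← R1 / (2).
R2 ← R2 + 2·R1.
R3 ← R3 − 1·R1.
R2 ← R2 / (2).
R3 ← R3 − 1/2·R2.
R3 ← R3 / (-3/8).
R1 ← R1 + 1/2·R3.
R2 ← R2 + 1/4·R3.
Reading off the reduced rows gives x1 = -1, x2 = -8/5, x3 = -5/2.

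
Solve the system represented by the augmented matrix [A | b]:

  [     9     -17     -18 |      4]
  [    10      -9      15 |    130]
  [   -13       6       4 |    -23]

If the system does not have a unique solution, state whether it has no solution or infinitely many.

x_1 = 1, x_2 = -5, x_3 = 5

Row-reduce the augmented matrix:
R1 ← R1 / (9).
R2 ← R2 − 10·R1.
R3 ← R3 + 13·R1.
R2 ← R2 / (89/9).
R1 ← R1 + 17/9·R2.
R3 ← R3 + 167/9·R2.
R3 ← R3 / (3887/89).
R1 ← R1 − 417/89·R3.
R2 ← R2 − 315/89·R3.
Reading off the reduced rows gives x_1 = 1, x_2 = -5, x_3 = 5.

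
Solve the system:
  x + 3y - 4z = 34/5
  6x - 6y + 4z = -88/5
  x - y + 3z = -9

x = -9/5, y = -3/5, z = -13/5

Row-reduce the augmented matrix:
R2 ← R2 − 6·R1.
R3 ← R3 − 1·R1.
R2 ← R2 / (-24).
R1 ← R1 − 3·R2.
R3 ← R3 + 4·R2.
R3 ← R3 / (7/3).
R1 ← R1 + 1/2·R3.
R2 ← R2 + 7/6·R3.
Reading off the reduced rows gives x = -9/5, y = -3/5, z = -13/5.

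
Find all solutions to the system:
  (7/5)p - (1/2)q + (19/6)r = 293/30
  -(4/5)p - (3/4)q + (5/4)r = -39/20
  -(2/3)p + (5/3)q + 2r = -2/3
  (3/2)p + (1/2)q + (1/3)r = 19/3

Row-reduce:
R1 ← R1 / (7/5).
R2 ← R2 + 4/5·R1.
R3 ← R3 + 2/3·R1.
R4 ← R4 − 3/2·R1.
R2 ← R2 / (-29/28).
R1 ← R1 + 5/14·R2.
R3 ← R3 − 10/7·R2.
R4 ← R4 − 29/28·R2.
R3 ← R3 / (2017/261).
R1 ← R1 − 35/29·R3.
R2 ← R2 + 257/87·R3.
Row 4 reduces to 0 = -1/2, a contradiction. The system is inconsistent.

no solution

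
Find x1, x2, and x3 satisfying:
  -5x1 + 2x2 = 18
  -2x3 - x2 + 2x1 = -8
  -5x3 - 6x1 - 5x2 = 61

x1 = -6, x2 = -6, x3 = 1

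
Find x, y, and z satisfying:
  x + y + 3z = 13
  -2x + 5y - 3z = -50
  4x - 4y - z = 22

x = 1, y = -6, z = 6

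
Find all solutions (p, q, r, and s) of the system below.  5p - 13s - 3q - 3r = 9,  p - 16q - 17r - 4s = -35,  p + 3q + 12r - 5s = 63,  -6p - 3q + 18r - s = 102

Row-reduce the augmented matrix:
R1 ← R1 / (5).
R2 ← R2 − 1·R1.
R3 ← R3 − 1·R1.
R4 ← R4 + 6·R1.
R2 ← R2 / (-77/5).
R1 ← R1 + 3/5·R2.
R3 ← R3 − 18/5·R2.
R4 ← R4 + 33/5·R2.
R3 ← R3 / (675/77).
R1 ← R1 − 3/77·R3.
R2 ← R2 − 82/77·R3.
R4 ← R4 − 150/7·R3.
R4 ← R4 / (-28/3).
R1 ← R1 + 38/15·R4.
R2 ← R2 − 19/45·R4.
R3 ← R3 + 14/45·R4.
Reading off the reduced rows gives p = 3, q = -4, r = 6, s = 0.

p = 3, q = -4, r = 6, s = 0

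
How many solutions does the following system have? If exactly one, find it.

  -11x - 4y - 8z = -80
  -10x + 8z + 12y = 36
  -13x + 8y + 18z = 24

x = 4, y = 5, z = 2

Row-reduce the augmented matrix:
R1 ← R1 / (-11).
R2 ← R2 + 10·R1.
R3 ← R3 + 13·R1.
R2 ← R2 / (172/11).
R1 ← R1 − 4/11·R2.
R3 ← R3 − 140/11·R2.
R3 ← R3 / (646/43).
R1 ← R1 − 16/43·R3.
R2 ← R2 − 42/43·R3.
Reading off the reduced rows gives x = 4, y = 5, z = 2.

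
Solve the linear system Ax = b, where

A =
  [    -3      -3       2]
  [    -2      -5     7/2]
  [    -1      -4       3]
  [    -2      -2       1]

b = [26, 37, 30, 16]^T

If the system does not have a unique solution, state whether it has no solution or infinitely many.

Row-reduce:
R1 ← R1 / (-3).
R2 ← R2 + 2·R1.
R3 ← R3 + 1·R1.
R4 ← R4 + 2·R1.
R2 ← R2 / (-3).
R1 ← R1 − 1·R2.
R3 ← R3 + 3·R2.
R3 ← R3 / (1/6).
R1 ← R1 − 1/18·R3.
R2 ← R2 + 13/18·R3.
R4 ← R4 + 1/3·R3.
Row 4 reduces to 0 = 2, a contradiction. The system is inconsistent.

no solution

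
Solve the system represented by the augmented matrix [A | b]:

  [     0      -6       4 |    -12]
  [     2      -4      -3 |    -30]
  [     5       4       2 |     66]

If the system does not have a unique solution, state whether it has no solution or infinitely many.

x_1 = 6, x_2 = 6, x_3 = 6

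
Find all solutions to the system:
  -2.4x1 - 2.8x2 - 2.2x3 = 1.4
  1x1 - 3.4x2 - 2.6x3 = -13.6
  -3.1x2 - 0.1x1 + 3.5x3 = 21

x1 = -4, x2 = -1, x3 = 5

Row-reduce the augmented matrix:
R1 ← R1 / (-12/5).
R2 ← R2 − 1·R1.
R3 ← R3 + 1/10·R1.
R2 ← R2 / (-137/30).
R1 ← R1 − 7/6·R2.
R3 ← R3 + 179/60·R2.
R3 ← R3 / (4034/685).
R1 ← R1 − 5/274·R3.
R2 ← R2 − 211/274·R3.
Reading off the reduced rows gives x1 = -4, x2 = -1, x3 = 5.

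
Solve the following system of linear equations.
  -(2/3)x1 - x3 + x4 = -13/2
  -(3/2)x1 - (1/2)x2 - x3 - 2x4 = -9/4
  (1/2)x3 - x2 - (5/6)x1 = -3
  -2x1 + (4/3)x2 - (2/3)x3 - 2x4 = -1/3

x1 = 3, x2 = 3/2, x3 = 2, x4 = -5/2

Row-reduce the augmented matrix:
R1 ← R1 / (-2/3).
R2 ← R2 + 3/2·R1.
R3 ← R3 + 5/6·R1.
R4 ← R4 + 2·R1.
R2 ← R2 / (-1/2).
R3 ← R3 + 1·R2.
R4 ← R4 − 4/3·R2.
R3 ← R3 / (-3/4).
R1 ← R1 − 3/2·R3.
R2 ← R2 + 5/2·R3.
R4 ← R4 − 17/3·R3.
R4 ← R4 / (346/9).
R1 ← R1 − 13·R4.
R2 ← R2 + 47/3·R4.
R3 ← R3 + 29/3·R4.
Reading off the reduced rows gives x1 = 3, x2 = 3/2, x3 = 2, x4 = -5/2.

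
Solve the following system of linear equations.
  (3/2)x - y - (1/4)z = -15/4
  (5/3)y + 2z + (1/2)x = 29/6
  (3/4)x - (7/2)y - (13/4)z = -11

Row-reduce:
R1 ← R1 / (3/2).
R2 ← R2 − 1/2·R1.
R3 ← R3 − 3/4·R1.
R2 ← R2 / (2).
R1 ← R1 + 2/3·R2.
R3 ← R3 + 3·R2.
Rank is 2 with 3 unknowns, leaving z free.

infinitely many solutions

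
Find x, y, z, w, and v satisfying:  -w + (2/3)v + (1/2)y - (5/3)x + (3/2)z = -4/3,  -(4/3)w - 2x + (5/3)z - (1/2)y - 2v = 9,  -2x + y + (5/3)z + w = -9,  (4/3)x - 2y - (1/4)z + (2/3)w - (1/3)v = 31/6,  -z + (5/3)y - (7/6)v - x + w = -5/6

Row-reduce the augmented matrix:
R1 ← R1 / (-5/3).
R2 ← R2 + 2·R1.
R3 ← R3 + 2·R1.
R4 ← R4 − 4/3·R1.
R5 ← R5 + 1·R1.
R2 ← R2 / (-11/10).
R1 ← R1 + 3/10·R2.
R3 ← R3 − 2/5·R2.
R4 ← R4 + 8/5·R2.
R5 ← R5 − 41/30·R2.
R3 ← R3 / (-2/11).
R1 ← R1 + 19/22·R3.
R2 ← R2 − 4/33·R3.
R4 ← R4 − 151/132·R3.
R5 ← R5 + 409/198·R3.
R4 ← R4 / (979/72).
R1 ← R1 + 115/12·R4.
R2 ← R2 − 14/9·R4.
R3 ← R3 + 71/6·R4.
R5 ← R5 + 2485/108·R4.
R5 ← R5 / (6821/1958).
R1 ← R1 − 3866/979·R5.
R2 ← R2 − 2108/979·R5.
R3 ← R3 − 3684/979·R5.
R4 ← R4 + 516/979·R5.
Reading off the reduced rows gives x = -5, y = -6, z = -6, w = -3, v = -1.

x = -5, y = -6, z = -6, w = -3, v = -1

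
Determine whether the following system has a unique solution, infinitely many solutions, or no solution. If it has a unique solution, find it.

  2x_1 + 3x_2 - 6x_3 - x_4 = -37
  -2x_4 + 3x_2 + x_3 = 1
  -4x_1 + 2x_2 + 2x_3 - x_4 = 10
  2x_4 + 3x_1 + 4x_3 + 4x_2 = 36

Row-reduce the augmented matrix:
R1 ← R1 / (2).
R3 ← R3 + 4·R1.
R4 ← R4 − 3·R1.
R2 ← R2 / (3).
R1 ← R1 − 3/2·R2.
R3 ← R3 − 8·R2.
R4 ← R4 + 1/2·R2.
R3 ← R3 / (-38/3).
R1 ← R1 + 7/2·R3.
R2 ← R2 − 1/3·R3.
R4 ← R4 − 79/6·R3.
R4 ← R4 / (425/76).
R1 ← R1 + 11/76·R4.
R2 ← R2 + 23/38·R4.
R3 ← R3 + 7/38·R4.
Reading off the reduced rows gives x_1 = 0, x_2 = 1, x_3 = 6, x_4 = 4.

x_1 = 0, x_2 = 1, x_3 = 6, x_4 = 4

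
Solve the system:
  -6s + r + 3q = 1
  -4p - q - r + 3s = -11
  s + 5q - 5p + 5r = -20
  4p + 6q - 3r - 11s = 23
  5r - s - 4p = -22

no solution

Row-reduce:
Swap R1 and R2.
R1 ← R1 / (-4).
R3 ← R3 + 5·R1.
R4 ← R4 − 4·R1.
R5 ← R5 + 4·R1.
R2 ← R2 / (3).
R1 ← R1 − 1/4·R2.
R3 ← R3 − 25/4·R2.
R4 ← R4 − 5·R2.
R5 ← R5 − 1·R2.
R3 ← R3 / (25/6).
R1 ← R1 − 1/6·R3.
R2 ← R2 − 1/3·R3.
R4 ← R4 + 17/3·R3.
R5 ← R5 − 17/3·R3.
R4 ← R4 / (763/50).
R1 ← R1 + 16/25·R4.
R2 ← R2 + 139/50·R4.
R3 ← R3 − 117/50·R4.
R5 ← R5 + 763/50·R4.
Row 5 reduces to 0 = -1, a contradiction. The system is inconsistent.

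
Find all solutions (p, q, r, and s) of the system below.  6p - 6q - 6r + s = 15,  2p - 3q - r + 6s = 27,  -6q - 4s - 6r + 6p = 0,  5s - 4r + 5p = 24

p = 5, q = -1, r = 4, s = 3

Row-reduce the augmented matrix:
R1 ← R1 / (6).
R2 ← R2 − 2·R1.
R3 ← R3 − 6·R1.
R4 ← R4 − 5·R1.
R2 ← R2 / (-1).
R1 ← R1 + 1·R2.
R4 ← R4 − 5·R2.
Swap R3 and R4.
R3 ← R3 / (6).
R1 ← R1 + 2·R3.
R2 ← R2 + 1·R3.
R4 ← R4 / (-5).
R1 ← R1 − 16/3·R4.
R2 ← R2 + 1/4·R4.
R3 ← R3 − 65/12·R4.
Reading off the reduced rows gives p = 5, q = -1, r = 4, s = 3.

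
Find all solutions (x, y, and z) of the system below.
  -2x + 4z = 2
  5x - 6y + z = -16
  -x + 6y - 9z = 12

infinitely many solutions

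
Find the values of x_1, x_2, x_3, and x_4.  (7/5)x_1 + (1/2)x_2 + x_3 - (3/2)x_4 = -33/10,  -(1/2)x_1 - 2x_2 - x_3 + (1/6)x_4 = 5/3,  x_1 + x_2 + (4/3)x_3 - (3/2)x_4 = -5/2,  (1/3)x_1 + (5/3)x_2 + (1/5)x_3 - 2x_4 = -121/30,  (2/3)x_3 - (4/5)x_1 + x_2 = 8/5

Row-reduce the augmented matrix:
R1 ← R1 / (7/5).
R2 ← R2 + 1/2·R1.
R3 ← R3 − 1·R1.
R4 ← R4 − 1/3·R1.
R5 ← R5 + 4/5·R1.
R2 ← R2 / (-51/28).
R1 ← R1 − 5/14·R2.
R3 ← R3 − 9/14·R2.
R4 ← R4 − 65/42·R2.
R5 ← R5 − 9/7·R2.
R3 ← R3 / (20/51).
R1 ← R1 − 10/17·R3.
R2 ← R2 − 6/17·R3.
R4 ← R4 + 149/255·R3.
R5 ← R5 − 40/51·R3.
R4 ← R4 / (-15061/5400).
R1 ← R1 + 11/36·R4.
R2 ← R2 − 127/180·R4.
R3 ← R3 + 57/40·R4.
R5 reduces to 0 = 0, so the extra equation is consistent.
Reading off the reduced rows gives x_1 = -2, x_2 = -1, x_3 = 3/2, x_4 = 1.

x_1 = -2, x_2 = -1, x_3 = 3/2, x_4 = 1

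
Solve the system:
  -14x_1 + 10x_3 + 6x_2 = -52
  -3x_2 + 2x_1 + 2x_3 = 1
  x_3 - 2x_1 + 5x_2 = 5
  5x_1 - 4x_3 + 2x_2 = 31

x_1 = 5, x_2 = 3, x_3 = 0

Row-reduce the augmented matrix:
R1 ← R1 / (-14).
R2 ← R2 − 2·R1.
R3 ← R3 + 2·R1.
R4 ← R4 − 5·R1.
R2 ← R2 / (-15/7).
R1 ← R1 + 3/7·R2.
R3 ← R3 − 29/7·R2.
R4 ← R4 − 29/7·R2.
R3 ← R3 / (31/5).
R1 ← R1 + 7/5·R3.
R2 ← R2 + 8/5·R3.
R4 ← R4 − 31/5·R3.
R4 reduces to 0 = 0, so the extra equation is consistent.
Reading off the reduced rows gives x_1 = 5, x_2 = 3, x_3 = 0.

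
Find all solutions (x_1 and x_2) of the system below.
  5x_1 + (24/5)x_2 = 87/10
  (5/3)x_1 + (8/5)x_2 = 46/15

no solution

Row-reduce:
R1 ← R1 / (5).
R2 ← R2 − 5/3·R1.
Row 2 reduces to 0 = 1/6, a contradiction. The system is inconsistent.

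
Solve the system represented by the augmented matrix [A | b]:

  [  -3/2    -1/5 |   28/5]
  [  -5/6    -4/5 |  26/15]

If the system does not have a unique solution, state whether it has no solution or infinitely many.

Row-reduce the augmented matrix:
R1 ← R1 / (-3/2).
R2 ← R2 + 5/6·R1.
R2 ← R2 / (-31/45).
R1 ← R1 − 2/15·R2.
Reading off the reduced rows gives x_1 = -4, x_2 = 2.

x_1 = -4, x_2 = 2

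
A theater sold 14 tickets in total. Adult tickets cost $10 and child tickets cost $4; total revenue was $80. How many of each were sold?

adult tickets: 4, child tickets: 10

Let a = adult tickets, c = child tickets.
  c + a = 14
  4c + 10a = 80
Row-reduce the augmented matrix:
R2 ← R2 − 10·R1.
R2 ← R2 / (-6).
R1 ← R1 − 1·R2.
Reading off the reduced rows gives a = 4, c = 10.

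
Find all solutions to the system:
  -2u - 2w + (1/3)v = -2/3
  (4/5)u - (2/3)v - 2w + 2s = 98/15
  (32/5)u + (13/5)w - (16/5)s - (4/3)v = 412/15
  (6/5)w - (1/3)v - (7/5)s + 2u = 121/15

infinitely many solutions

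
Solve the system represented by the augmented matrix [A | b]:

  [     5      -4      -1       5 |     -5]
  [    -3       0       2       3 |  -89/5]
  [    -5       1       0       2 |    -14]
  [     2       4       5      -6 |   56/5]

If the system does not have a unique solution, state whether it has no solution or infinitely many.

x_1 = 8/5, x_2 = 0, x_3 = -2, x_4 = -3

Row-reduce the augmented matrix:
R1 ← R1 / (5).
R2 ← R2 + 3·R1.
R3 ← R3 + 5·R1.
R4 ← R4 − 2·R1.
R2 ← R2 / (-12/5).
R1 ← R1 + 4/5·R2.
R3 ← R3 + 3·R2.
R4 ← R4 − 28/5·R2.
R3 ← R3 / (-11/4).
R1 ← R1 + 2/3·R3.
R2 ← R2 + 7/12·R3.
R4 ← R4 − 26/3·R3.
R4 ← R4 / (146/33).
R1 ← R1 + 29/33·R4.
R2 ← R2 + 79/33·R4.
R3 ← R3 − 2/11·R4.
Reading off the reduced rows gives x_1 = 8/5, x_2 = 0, x_3 = -2, x_4 = -3.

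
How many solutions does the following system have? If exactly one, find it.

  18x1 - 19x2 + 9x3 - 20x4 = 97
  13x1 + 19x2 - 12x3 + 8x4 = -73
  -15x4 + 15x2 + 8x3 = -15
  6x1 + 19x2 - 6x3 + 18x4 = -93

Row-reduce the augmented matrix:
R1 ← R1 / (18).
R2 ← R2 − 13·R1.
R4 ← R4 − 6·R1.
R2 ← R2 / (589/18).
R1 ← R1 + 19/18·R2.
R3 ← R3 − 15·R2.
R4 ← R4 − 76/3·R2.
R3 ← R3 / (9707/589).
R1 ← R1 + 3/31·R3.
R2 ← R2 + 333/589·R3.
R4 ← R4 − 165/31·R3.
R4 ← R4 / (150047/9707).
R1 ← R1 + 5199/9707·R4.
R2 ← R2 + 1763/9707·R4.
R3 ← R3 + 14895/9707·R4.
Reading off the reduced rows gives x1 = 0, x2 = -3, x3 = 0, x4 = -2.

x1 = 0, x2 = -3, x3 = 0, x4 = -2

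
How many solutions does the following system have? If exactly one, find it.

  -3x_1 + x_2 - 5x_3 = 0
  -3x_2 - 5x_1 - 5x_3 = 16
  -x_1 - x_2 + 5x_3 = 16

x_1 = -4, x_2 = -2, x_3 = 2

Row-reduce the augmented matrix:
R1 ← R1 / (-3).
R2 ← R2 + 5·R1.
R3 ← R3 + 1·R1.
R2 ← R2 / (-14/3).
R1 ← R1 + 1/3·R2.
R3 ← R3 + 4/3·R2.
R3 ← R3 / (40/7).
R1 ← R1 − 10/7·R3.
R2 ← R2 + 5/7·R3.
Reading off the reduced rows gives x_1 = -4, x_2 = -2, x_3 = 2.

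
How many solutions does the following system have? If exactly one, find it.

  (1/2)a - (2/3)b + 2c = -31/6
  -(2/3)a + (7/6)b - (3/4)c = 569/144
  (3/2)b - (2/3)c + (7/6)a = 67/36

a = -4/3, b = 3/2, c = -7/4

Row-reduce the augmented matrix:
R1 ← R1 / (1/2).
R2 ← R2 + 2/3·R1.
R3 ← R3 − 7/6·R1.
R2 ← R2 / (5/18).
R1 ← R1 + 4/3·R2.
R3 ← R3 − 55/18·R2.
R3 ← R3 / (-317/12).
R1 ← R1 − 66/5·R3.
R2 ← R2 − 69/10·R3.
Reading off the reduced rows gives a = -4/3, b = 3/2, c = -7/4.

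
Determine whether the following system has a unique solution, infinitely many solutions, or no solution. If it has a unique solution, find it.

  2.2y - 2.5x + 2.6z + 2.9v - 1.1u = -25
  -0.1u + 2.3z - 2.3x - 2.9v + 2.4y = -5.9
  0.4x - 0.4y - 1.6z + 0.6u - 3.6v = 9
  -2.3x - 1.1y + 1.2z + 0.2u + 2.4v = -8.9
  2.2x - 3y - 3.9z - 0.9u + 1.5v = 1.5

x = 6, y = -5, z = 5, u = 3, v = -3

Row-reduce the augmented matrix:
R1 ← R1 / (-5/2).
R2 ← R2 + 23/10·R1.
R3 ← R3 − 2/5·R1.
R4 ← R4 + 23/10·R1.
R5 ← R5 − 11/5·R1.
R2 ← R2 / (47/125).
R1 ← R1 + 22/25·R2.
R3 ← R3 + 6/125·R2.
R4 ← R4 + 781/250·R2.
R5 ← R5 + 133/125·R2.
R3 ← R3 / (-281/235).
R1 ← R1 + 59/47·R3.
R2 ← R2 + 23/94·R3.
R4 ← R4 + 1839/940·R3.
R5 ← R5 + 88/47·R3.
R4 ← R4 / (44427/5620).
R1 ← R1 − 564/281·R4.
R2 ← R2 − 1301/562·R4.
R3 ← R3 + 127/281·R4.
R5 ← R5 + 75/562·R4.
R5 ← R5 / (-941857/148090).
R1 ← R1 − 931/14809·R5.
R2 ← R2 + 99457/44427·R5.
R3 ← R3 − 40726/44427·R5.
R4 ← R4 + 226126/44427·R5.
Reading off the reduced rows gives x = 6, y = -5, z = 5, u = 3, v = -3.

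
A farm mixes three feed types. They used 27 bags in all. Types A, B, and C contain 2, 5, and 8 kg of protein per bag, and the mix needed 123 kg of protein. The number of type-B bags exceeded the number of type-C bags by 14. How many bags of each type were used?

type-A bags: 7, type-B bags: 17, type-C bags: 3

Let a = type-A bags, b = type-B bags, c = type-C bags.
  a + b + c = 27
  2a + 5b + 8c = 123
  b - c = 14
Row-reduce the augmented matrix:
R2 ← R2 − 2·R1.
R2 ← R2 / (3).
R1 ← R1 − 1·R2.
R3 ← R3 − 1·R2.
R3 ← R3 / (-3).
R1 ← R1 + 1·R3.
R2 ← R2 − 2·R3.
Reading off the reduced rows gives a = 7, b = 17, c = 3.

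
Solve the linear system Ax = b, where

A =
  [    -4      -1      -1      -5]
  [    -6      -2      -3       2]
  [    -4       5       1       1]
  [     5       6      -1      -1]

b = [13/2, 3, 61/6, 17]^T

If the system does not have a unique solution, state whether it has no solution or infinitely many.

Row-reduce the augmented matrix:
R1 ← R1 / (-4).
R2 ← R2 + 6·R1.
R3 ← R3 + 4·R1.
R4 ← R4 − 5·R1.
R2 ← R2 / (-1/2).
R1 ← R1 − 1/4·R2.
R3 ← R3 − 6·R2.
R4 ← R4 − 19/4·R2.
R3 ← R3 / (-16).
R1 ← R1 + 1/2·R3.
R2 ← R2 − 3·R3.
R4 ← R4 + 33/2·R3.
R4 ← R4 / (-163/4).
R1 ← R1 − 9/4·R4.
R2 ← R2 − 7/2·R4.
R3 ← R3 + 15/2·R4.
Reading off the reduced rows gives x_1 = -1/3, x_2 = 5/2, x_3 = -8/3, x_4 = -1.

x_1 = -1/3, x_2 = 5/2, x_3 = -8/3, x_4 = -1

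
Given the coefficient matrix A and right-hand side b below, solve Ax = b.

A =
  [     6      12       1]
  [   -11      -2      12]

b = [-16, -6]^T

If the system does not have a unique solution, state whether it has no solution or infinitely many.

Row-reduce:
R1 ← R1 / (6).
R2 ← R2 + 11·R1.
R2 ← R2 / (20).
R1 ← R1 − 2·R2.
Rank is 2 with 3 unknowns, leaving x_3 free.

infinitely many solutions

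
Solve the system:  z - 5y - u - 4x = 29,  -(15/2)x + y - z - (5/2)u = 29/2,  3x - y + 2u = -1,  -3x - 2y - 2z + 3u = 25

infinitely many solutions

Row-reduce:
R1 ← R1 / (-4).
R2 ← R2 + 15/2·R1.
R3 ← R3 − 3·R1.
R4 ← R4 + 3·R1.
R2 ← R2 / (83/8).
R1 ← R1 − 5/4·R2.
R3 ← R3 + 19/4·R2.
R4 ← R4 − 7/4·R2.
R3 ← R3 / (-47/83).
R1 ← R1 − 8/83·R3.
R2 ← R2 + 23/83·R3.
R4 ← R4 + 188/83·R3.
Rank is 3 with 4 unknowns, leaving u free.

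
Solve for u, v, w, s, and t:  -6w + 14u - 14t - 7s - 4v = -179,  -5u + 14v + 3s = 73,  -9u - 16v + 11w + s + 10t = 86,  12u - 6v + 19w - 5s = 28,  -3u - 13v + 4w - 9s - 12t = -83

u = -4, v = 4, w = 5, s = -1, t = 6

Row-reduce the augmented matrix:
R1 ← R1 / (14).
R2 ← R2 + 5·R1.
R3 ← R3 + 9·R1.
R4 ← R4 − 12·R1.
R5 ← R5 + 3·R1.
R2 ← R2 / (88/7).
R1 ← R1 + 2/7·R2.
R3 ← R3 + 130/7·R2.
R4 ← R4 + 18/7·R2.
R5 ← R5 + 97/7·R2.
R3 ← R3 / (175/44).
R1 ← R1 + 21/44·R3.
R2 ← R2 + 15/88·R3.
R4 ← R4 − 1043/44·R3.
R5 ← R5 − 31/88·R3.
R4 ← R4 / (439/25).
R1 ← R1 + 41/50·R4.
R2 ← R2 + 11/140·R4.
R3 ← R3 + 243/350·R4.
R5 ← R5 + 6793/700·R4.
R5 ← R5 / (21989/3073).
R1 ← R1 − 180/439·R5.
R2 ← R2 + 1389/3073·R5.
R3 ← R3 − 1024/3073·R5.
R4 ← R4 − 1226/439·R5.
Reading off the reduced rows gives u = -4, v = 4, w = 5, s = -1, t = 6.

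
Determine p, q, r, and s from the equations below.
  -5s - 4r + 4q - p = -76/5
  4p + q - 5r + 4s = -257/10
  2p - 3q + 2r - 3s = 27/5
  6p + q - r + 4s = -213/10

p = -14/5, q = -2, r = 5/2, s = 0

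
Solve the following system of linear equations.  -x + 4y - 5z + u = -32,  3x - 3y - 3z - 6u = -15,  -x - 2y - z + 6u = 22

infinitely many solutions

Row-reduce:
R1 ← R1 / (-1).
R2 ← R2 − 3·R1.
R3 ← R3 + 1·R1.
R2 ← R2 / (9).
R1 ← R1 + 4·R2.
R3 ← R3 + 6·R2.
R3 ← R3 / (-8).
R1 ← R1 + 3·R3.
R2 ← R2 + 2·R3.
Rank is 3 with 4 unknowns, leaving u free.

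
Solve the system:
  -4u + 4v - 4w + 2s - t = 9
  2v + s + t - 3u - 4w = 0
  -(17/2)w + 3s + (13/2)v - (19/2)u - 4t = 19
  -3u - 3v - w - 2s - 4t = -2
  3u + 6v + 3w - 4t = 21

no solution

Row-reduce:
R1 ← R1 / (-4).
R2 ← R2 + 3·R1.
R3 ← R3 + 19/2·R1.
R4 ← R4 + 3·R1.
R5 ← R5 − 3·R1.
R2 ← R2 / (-1).
R1 ← R1 + 1·R2.
R3 ← R3 + 3·R2.
R4 ← R4 + 6·R2.
R5 ← R5 − 9·R2.
R3 ← R3 / (4).
R1 ← R1 − 2·R3.
R2 ← R2 − 1·R3.
R4 ← R4 − 8·R3.
R5 ← R5 + 9·R3.
Swap R4 and R5.
R4 ← R4 / (-57/16).
R1 ← R1 − 1/8·R4.
R2 ← R2 − 9/16·R4.
R3 ← R3 + 1/16·R4.
Row 5 reduces to 0 = -4, a contradiction. The system is inconsistent.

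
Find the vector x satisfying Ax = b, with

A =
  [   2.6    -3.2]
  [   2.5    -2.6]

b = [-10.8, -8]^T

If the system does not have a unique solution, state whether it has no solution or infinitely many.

Row-reduce the augmented matrix:
R1 ← R1 / (13/5).
R2 ← R2 − 5/2·R1.
R2 ← R2 / (31/65).
R1 ← R1 + 16/13·R2.
Reading off the reduced rows gives x_1 = 2, x_2 = 5.

x_1 = 2, x_2 = 5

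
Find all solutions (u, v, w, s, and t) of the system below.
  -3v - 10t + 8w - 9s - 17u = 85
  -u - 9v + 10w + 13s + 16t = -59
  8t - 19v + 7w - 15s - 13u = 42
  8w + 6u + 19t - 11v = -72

infinitely many solutions

Row-reduce:
R1 ← R1 / (-17).
R2 ← R2 + 1·R1.
R3 ← R3 + 13·R1.
R4 ← R4 − 6·R1.
R2 ← R2 / (-150/17).
R1 ← R1 − 3/17·R2.
R3 ← R3 + 284/17·R2.
R4 ← R4 + 205/17·R2.
R3 ← R3 / (-429/25).
R1 ← R1 + 7/25·R3.
R2 ← R2 + 27/25·R3.
R4 ← R4 + 11/5·R3.
R4 ← R4 / (-2029/117).
R1 ← R1 − 158/117·R4.
R2 ← R2 − 23/39·R4.
R3 ← R3 − 230/117·R4.
Rank is 4 with 5 unknowns, leaving t free.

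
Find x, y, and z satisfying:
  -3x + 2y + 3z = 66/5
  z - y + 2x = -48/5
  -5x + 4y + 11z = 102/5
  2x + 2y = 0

Row-reduce the augmented matrix:
R1 ← R1 / (-3).
R2 ← R2 − 2·R1.
R3 ← R3 + 5·R1.
R4 ← R4 − 2·R1.
R2 ← R2 / (1/3).
R1 ← R1 + 2/3·R2.
R3 ← R3 − 2/3·R2.
R4 ← R4 − 10/3·R2.
Swap R3 and R4.
R3 ← R3 / (-28).
R1 ← R1 − 5·R3.
R2 ← R2 − 9·R3.
R4 reduces to 0 = 0, so the extra equation is consistent.
Reading off the reduced rows gives x = -3, y = 3, z = -3/5.

x = -3, y = 3, z = -3/5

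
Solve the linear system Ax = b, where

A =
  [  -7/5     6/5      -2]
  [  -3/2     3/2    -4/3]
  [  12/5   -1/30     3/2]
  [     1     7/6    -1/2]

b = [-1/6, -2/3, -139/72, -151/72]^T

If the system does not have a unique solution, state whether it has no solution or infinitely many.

x_1 = -2/3, x_2 = -4/3, x_3 = -1/4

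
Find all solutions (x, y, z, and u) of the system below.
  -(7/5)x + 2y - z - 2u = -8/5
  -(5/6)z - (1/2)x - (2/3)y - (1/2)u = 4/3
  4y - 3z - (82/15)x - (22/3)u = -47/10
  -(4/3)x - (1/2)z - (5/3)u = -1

no solution

Row-reduce:
R1 ← R1 / (-7/5).
R2 ← R2 + 1/2·R1.
R3 ← R3 + 82/15·R1.
R4 ← R4 + 4/3·R1.
R2 ← R2 / (-29/21).
R1 ← R1 + 10/7·R2.
R3 ← R3 + 80/21·R2.
R4 ← R4 + 40/21·R2.
R3 ← R3 / (193/87).
R1 ← R1 − 35/29·R3.
R2 ← R2 − 10/29·R3.
R4 ← R4 − 193/174·R3.
Row 4 reduces to 0 = -1/4, a contradiction. The system is inconsistent.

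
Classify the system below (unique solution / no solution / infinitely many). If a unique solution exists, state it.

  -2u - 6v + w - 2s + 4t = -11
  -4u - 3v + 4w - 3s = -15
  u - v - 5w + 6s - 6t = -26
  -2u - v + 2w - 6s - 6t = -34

infinitely many solutions

Row-reduce:
R1 ← R1 / (-2).
R2 ← R2 + 4·R1.
R3 ← R3 − 1·R1.
R4 ← R4 + 2·R1.
R2 ← R2 / (9).
R1 ← R1 − 3·R2.
R3 ← R3 + 4·R2.
R4 ← R4 − 5·R2.
R3 ← R3 / (-65/18).
R1 ← R1 + 7/6·R3.
R2 ← R2 − 2/9·R3.
R4 ← R4 + 1/9·R3.
R4 ← R4 / (-307/65).
R1 ← R1 + 71/65·R4.
R2 ← R2 − 29/65·R4.
R3 ← R3 + 98/65·R4.
Rank is 4 with 5 unknowns, leaving t free.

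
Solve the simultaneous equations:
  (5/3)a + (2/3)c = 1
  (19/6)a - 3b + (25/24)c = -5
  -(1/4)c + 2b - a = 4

infinitely many solutions

Row-reduce:
R1 ← R1 / (5/3).
R2 ← R2 − 19/6·R1.
R3 ← R3 + 1·R1.
R2 ← R2 / (-3).
R3 ← R3 − 2·R2.
Rank is 2 with 3 unknowns, leaving c free.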